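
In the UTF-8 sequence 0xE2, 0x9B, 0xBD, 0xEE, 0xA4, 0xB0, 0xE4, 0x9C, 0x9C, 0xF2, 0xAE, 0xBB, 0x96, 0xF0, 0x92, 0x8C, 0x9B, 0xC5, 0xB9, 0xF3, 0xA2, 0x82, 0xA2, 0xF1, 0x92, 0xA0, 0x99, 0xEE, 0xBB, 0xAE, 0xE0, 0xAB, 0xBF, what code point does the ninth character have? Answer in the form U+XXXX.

U+EEEE

Offset 0: leading byte 0xE2 = 11100010 → 3-byte char #1 = E2 9B BD.
Offset 3: leading byte 0xEE = 11101110 → 3-byte char #2 = EE A4 B0.
Offset 6: leading byte 0xE4 = 11100100 → 3-byte char #3 = E4 9C 9C.
Offset 9: leading byte 0xF2 = 11110010 → 4-byte char #4 = F2 AE BB 96.
Offset 13: leading byte 0xF0 = 11110000 → 4-byte char #5 = F0 92 8C 9B.
Offset 17: leading byte 0xC5 = 11000101 → 2-byte char #6 = C5 B9.
Offset 19: leading byte 0xF3 = 11110011 → 4-byte char #7 = F3 A2 82 A2.
Offset 23: leading byte 0xF1 = 11110001 → 4-byte char #8 = F1 92 A0 99.
Offset 27: leading byte 0xEE = 11101110 → 3-byte char #9 = EE BB AE.
Leading byte 0xEE = 11101110 matches 1110xxxx → 3-byte sequence.
Byte 1: 0xEE = 11101110, payload 1110 (4 bits).
Byte 2: 0xBB = 10111011 (10xxxxxx ✓), payload 111011.
Byte 3: 0xAE = 10101110 (10xxxxxx ✓), payload 101110.
Concatenate: 1110111011101110 = 0xEEEE (16 bits → U+EEEE).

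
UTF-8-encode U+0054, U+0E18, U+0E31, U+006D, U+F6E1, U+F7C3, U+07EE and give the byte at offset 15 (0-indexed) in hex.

0xAE

U+0054 → 1-byte form 54 at offsets 0–0.
U+0E18 → 3-byte form E0 B8 98 at offsets 1–3.
U+0E31 → 3-byte form E0 B8 B1 at offsets 4–6.
U+006D → 1-byte form 6D at offsets 7–7.
U+F6E1 → 3-byte form EF 9B A1 at offsets 8–10.
U+F7C3 → 3-byte form EF 9F 83 at offsets 11–13.
U+07EE → 2-byte form DF AE at offsets 14–15.
Offset 15 falls in char 7's range; it's byte 2 of DF AE = 0xAE.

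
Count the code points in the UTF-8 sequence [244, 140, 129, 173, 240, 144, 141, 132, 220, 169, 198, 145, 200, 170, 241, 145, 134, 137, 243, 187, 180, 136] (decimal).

Byte at offset 0: 0xF4 = 11110100 → 4-byte char (#1). Advance 4.
Byte at offset 4: 0xF0 = 11110000 → 4-byte char (#2). Advance 4.
Byte at offset 8: 0xDC = 11011100 → 2-byte char (#3). Advance 2.
Byte at offset 10: 0xC6 = 11000110 → 2-byte char (#4). Advance 2.
Byte at offset 12: 0xC8 = 11001000 → 2-byte char (#5). Advance 2.
Byte at offset 14: 0xF1 = 11110001 → 4-byte char (#6). Advance 4.
Byte at offset 18: 0xF3 = 11110011 → 4-byte char (#7). Advance 4.
Reached end at offset 22 after 7 code points.

7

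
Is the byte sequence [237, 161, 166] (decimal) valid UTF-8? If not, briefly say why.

invalid (encodes a surrogate (U+D800–U+DFFF))

Structurally a 3-byte sequence; payload = 0xD866.
But 0xD866 is in U+D800–U+DFFF, the surrogate range. Surrogates are not Unicode scalar values and are forbidden in UTF-8.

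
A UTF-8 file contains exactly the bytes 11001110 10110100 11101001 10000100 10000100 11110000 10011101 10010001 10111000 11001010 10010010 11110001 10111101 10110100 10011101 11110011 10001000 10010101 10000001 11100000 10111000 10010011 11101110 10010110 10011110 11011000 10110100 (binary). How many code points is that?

9

Byte at offset 0: 0xCE = 11001110 → 2-byte char (#1). Advance 2.
Byte at offset 2: 0xE9 = 11101001 → 3-byte char (#2). Advance 3.
Byte at offset 5: 0xF0 = 11110000 → 4-byte char (#3). Advance 4.
Byte at offset 9: 0xCA = 11001010 → 2-byte char (#4). Advance 2.
Byte at offset 11: 0xF1 = 11110001 → 4-byte char (#5). Advance 4.
Byte at offset 15: 0xF3 = 11110011 → 4-byte char (#6). Advance 4.
Byte at offset 19: 0xE0 = 11100000 → 3-byte char (#7). Advance 3.
Byte at offset 22: 0xEE = 11101110 → 3-byte char (#8). Advance 3.
Byte at offset 25: 0xD8 = 11011000 → 2-byte char (#9). Advance 2.
Reached end at offset 27 after 9 code points.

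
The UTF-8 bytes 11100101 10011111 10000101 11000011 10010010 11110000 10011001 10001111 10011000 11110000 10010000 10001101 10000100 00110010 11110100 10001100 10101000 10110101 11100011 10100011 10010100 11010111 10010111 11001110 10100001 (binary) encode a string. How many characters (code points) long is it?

9

Byte at offset 0: 0xE5 = 11100101 → 3-byte char (#1). Advance 3.
Byte at offset 3: 0xC3 = 11000011 → 2-byte char (#2). Advance 2.
Byte at offset 5: 0xF0 = 11110000 → 4-byte char (#3). Advance 4.
Byte at offset 9: 0xF0 = 11110000 → 4-byte char (#4). Advance 4.
Byte at offset 13: 0x32 = 00110010 → 1-byte char (#5). Advance 1.
Byte at offset 14: 0xF4 = 11110100 → 4-byte char (#6). Advance 4.
Byte at offset 18: 0xE3 = 11100011 → 3-byte char (#7). Advance 3.
Byte at offset 21: 0xD7 = 11010111 → 2-byte char (#8). Advance 2.
Byte at offset 23: 0xCE = 11001110 → 2-byte char (#9). Advance 2.
Reached end at offset 25 after 9 code points.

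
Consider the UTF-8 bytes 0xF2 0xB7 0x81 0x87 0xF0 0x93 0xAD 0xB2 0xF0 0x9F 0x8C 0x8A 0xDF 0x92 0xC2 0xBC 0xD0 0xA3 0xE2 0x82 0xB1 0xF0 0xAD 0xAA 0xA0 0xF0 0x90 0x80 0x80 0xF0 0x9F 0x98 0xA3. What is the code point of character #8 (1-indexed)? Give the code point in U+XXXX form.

Offset 0: leading byte 0xF2 = 11110010 → 4-byte char #1 = F2 B7 81 87.
Offset 4: leading byte 0xF0 = 11110000 → 4-byte char #2 = F0 93 AD B2.
Offset 8: leading byte 0xF0 = 11110000 → 4-byte char #3 = F0 9F 8C 8A.
Offset 12: leading byte 0xDF = 11011111 → 2-byte char #4 = DF 92.
Offset 14: leading byte 0xC2 = 11000010 → 2-byte char #5 = C2 BC.
Offset 16: leading byte 0xD0 = 11010000 → 2-byte char #6 = D0 A3.
Offset 18: leading byte 0xE2 = 11100010 → 3-byte char #7 = E2 82 B1.
Offset 21: leading byte 0xF0 = 11110000 → 4-byte char #8 = F0 AD AA A0.
Leading byte 0xF0 = 11110000 matches 11110xxx → 4-byte sequence.
Byte 1: 0xF0 = 11110000, payload 000 (3 bits).
Byte 2: 0xAD = 10101101 (10xxxxxx ✓), payload 101101.
Byte 3: 0xAA = 10101010 (10xxxxxx ✓), payload 101010.
Byte 4: 0xA0 = 10100000 (10xxxxxx ✓), payload 100000.
Concatenate: 000101101101010100000 = 0x2DAA0 (21 bits → U+2DAA0).

U+2DAA0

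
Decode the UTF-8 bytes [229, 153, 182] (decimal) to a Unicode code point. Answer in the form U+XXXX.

U+5676

Leading byte 0xE5 = 11100101 matches 1110xxxx → 3-byte sequence.
Byte 1: 0xE5 = 11100101, payload 0101 (4 bits).
Byte 2: 0x99 = 10011001 (10xxxxxx ✓), payload 011001.
Byte 3: 0xB6 = 10110110 (10xxxxxx ✓), payload 110110.
Concatenate: 0101011001110110 = 0x5676 (16 bits → U+5676).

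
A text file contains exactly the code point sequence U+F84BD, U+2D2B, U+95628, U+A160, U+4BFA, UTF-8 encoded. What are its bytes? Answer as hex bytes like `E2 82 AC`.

U+F84BD: 4-byte form → F3 B8 92 BD.
U+2D2B: 3-byte form → E2 B4 AB.
U+95628: 4-byte form → F2 95 98 A8.
U+A160: 3-byte form → EA 85 A0.
U+4BFA: 3-byte form → E4 AF BA.
Concatenated (17 bytes): F3 B8 92 BD E2 B4 AB F2 95 98 A8 EA 85 A0 E4 AF BA.

F3 B8 92 BD E2 B4 AB F2 95 98 A8 EA 85 A0 E4 AF BA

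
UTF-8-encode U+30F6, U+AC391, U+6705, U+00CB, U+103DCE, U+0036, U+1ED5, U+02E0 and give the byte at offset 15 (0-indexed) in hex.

U+30F6 → 3-byte form E3 83 B6 at offsets 0–2.
U+AC391 → 4-byte form F2 AC 8E 91 at offsets 3–6.
U+6705 → 3-byte form E6 9C 85 at offsets 7–9.
U+00CB → 2-byte form C3 8B at offsets 10–11.
U+103DCE → 4-byte form F4 83 B7 8E at offsets 12–15.
Offset 15 falls in char 5's range; it's byte 4 of F4 83 B7 8E = 0x8E.

0x8E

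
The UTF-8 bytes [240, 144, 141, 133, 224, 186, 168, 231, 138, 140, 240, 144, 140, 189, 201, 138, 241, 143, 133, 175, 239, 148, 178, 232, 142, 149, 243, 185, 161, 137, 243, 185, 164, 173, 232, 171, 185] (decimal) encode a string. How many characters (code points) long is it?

Byte at offset 0: 0xF0 = 11110000 → 4-byte char (#1). Advance 4.
Byte at offset 4: 0xE0 = 11100000 → 3-byte char (#2). Advance 3.
Byte at offset 7: 0xE7 = 11100111 → 3-byte char (#3). Advance 3.
Byte at offset 10: 0xF0 = 11110000 → 4-byte char (#4). Advance 4.
Byte at offset 14: 0xC9 = 11001001 → 2-byte char (#5). Advance 2.
Byte at offset 16: 0xF1 = 11110001 → 4-byte char (#6). Advance 4.
Byte at offset 20: 0xEF = 11101111 → 3-byte char (#7). Advance 3.
Byte at offset 23: 0xE8 = 11101000 → 3-byte char (#8). Advance 3.
Byte at offset 26: 0xF3 = 11110011 → 4-byte char (#9). Advance 4.
Byte at offset 30: 0xF3 = 11110011 → 4-byte char (#10). Advance 4.
Byte at offset 34: 0xE8 = 11101000 → 3-byte char (#11). Advance 3.
Reached end at offset 37 after 11 code points.

11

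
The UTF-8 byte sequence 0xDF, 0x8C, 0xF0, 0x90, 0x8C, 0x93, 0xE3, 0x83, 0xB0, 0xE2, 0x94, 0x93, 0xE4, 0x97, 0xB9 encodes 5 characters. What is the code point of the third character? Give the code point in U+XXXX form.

U+30F0

Offset 0: leading byte 0xDF = 11011111 → 2-byte char #1 = DF 8C.
Offset 2: leading byte 0xF0 = 11110000 → 4-byte char #2 = F0 90 8C 93.
Offset 6: leading byte 0xE3 = 11100011 → 3-byte char #3 = E3 83 B0.
Leading byte 0xE3 = 11100011 matches 1110xxxx → 3-byte sequence.
Byte 1: 0xE3 = 11100011, payload 0011 (4 bits).
Byte 2: 0x83 = 10000011 (10xxxxxx ✓), payload 000011.
Byte 3: 0xB0 = 10110000 (10xxxxxx ✓), payload 110000.
Concatenate: 0011000011110000 = 0x30F0 (16 bits → U+30F0).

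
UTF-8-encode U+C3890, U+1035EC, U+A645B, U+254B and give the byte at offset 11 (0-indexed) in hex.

U+C3890 → 4-byte form F3 83 A2 90 at offsets 0–3.
U+1035EC → 4-byte form F4 83 97 AC at offsets 4–7.
U+A645B → 4-byte form F2 A6 91 9B at offsets 8–11.
Offset 11 falls in char 3's range; it's byte 4 of F2 A6 91 9B = 0x9B.

0x9B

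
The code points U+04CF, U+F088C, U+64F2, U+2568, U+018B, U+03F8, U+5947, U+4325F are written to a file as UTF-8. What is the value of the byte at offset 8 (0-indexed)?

U+04CF → 2-byte form D3 8F at offsets 0–1.
U+F088C → 4-byte form F3 B0 A2 8C at offsets 2–5.
U+64F2 → 3-byte form E6 93 B2 at offsets 6–8.
Offset 8 falls in char 3's range; it's byte 3 of E6 93 B2 = 0xB2.

0xB2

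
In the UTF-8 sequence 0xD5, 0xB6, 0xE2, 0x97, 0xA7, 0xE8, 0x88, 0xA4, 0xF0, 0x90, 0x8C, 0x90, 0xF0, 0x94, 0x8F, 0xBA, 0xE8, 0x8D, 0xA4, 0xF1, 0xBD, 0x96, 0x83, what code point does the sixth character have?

U+8364

Offset 0: leading byte 0xD5 = 11010101 → 2-byte char #1 = D5 B6.
Offset 2: leading byte 0xE2 = 11100010 → 3-byte char #2 = E2 97 A7.
Offset 5: leading byte 0xE8 = 11101000 → 3-byte char #3 = E8 88 A4.
Offset 8: leading byte 0xF0 = 11110000 → 4-byte char #4 = F0 90 8C 90.
Offset 12: leading byte 0xF0 = 11110000 → 4-byte char #5 = F0 94 8F BA.
Offset 16: leading byte 0xE8 = 11101000 → 3-byte char #6 = E8 8D A4.
Leading byte 0xE8 = 11101000 matches 1110xxxx → 3-byte sequence.
Byte 1: 0xE8 = 11101000, payload 1000 (4 bits).
Byte 2: 0x8D = 10001101 (10xxxxxx ✓), payload 001101.
Byte 3: 0xA4 = 10100100 (10xxxxxx ✓), payload 100100.
Concatenate: 1000001101100100 = 0x8364 (16 bits → U+8364).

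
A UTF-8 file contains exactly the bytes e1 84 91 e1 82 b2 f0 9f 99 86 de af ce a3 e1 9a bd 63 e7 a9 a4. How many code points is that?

Byte at offset 0: 0xE1 = 11100001 → 3-byte char (#1). Advance 3.
Byte at offset 3: 0xE1 = 11100001 → 3-byte char (#2). Advance 3.
Byte at offset 6: 0xF0 = 11110000 → 4-byte char (#3). Advance 4.
Byte at offset 10: 0xDE = 11011110 → 2-byte char (#4). Advance 2.
Byte at offset 12: 0xCE = 11001110 → 2-byte char (#5). Advance 2.
Byte at offset 14: 0xE1 = 11100001 → 3-byte char (#6). Advance 3.
Byte at offset 17: 0x63 = 01100011 → 1-byte char (#7). Advance 1.
Byte at offset 18: 0xE7 = 11100111 → 3-byte char (#8). Advance 3.
Reached end at offset 21 after 8 code points.

8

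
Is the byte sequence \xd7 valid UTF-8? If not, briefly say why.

Leading byte 0xD7 = 11010111 → 2-byte form, but only 1 byte is present.

invalid (sequence truncated)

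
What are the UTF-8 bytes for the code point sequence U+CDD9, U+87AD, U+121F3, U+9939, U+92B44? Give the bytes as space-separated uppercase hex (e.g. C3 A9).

U+CDD9: 3-byte form → EC B7 99.
U+87AD: 3-byte form → E8 9E AD.
U+121F3: 4-byte form → F0 92 87 B3.
U+9939: 3-byte form → E9 A4 B9.
U+92B44: 4-byte form → F2 92 AD 84.
Concatenated (17 bytes): EC B7 99 E8 9E AD F0 92 87 B3 E9 A4 B9 F2 92 AD 84.

EC B7 99 E8 9E AD F0 92 87 B3 E9 A4 B9 F2 92 AD 84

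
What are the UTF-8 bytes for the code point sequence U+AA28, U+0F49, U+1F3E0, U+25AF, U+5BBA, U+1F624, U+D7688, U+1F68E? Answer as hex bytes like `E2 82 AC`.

U+AA28: 3-byte form → EA A8 A8.
U+0F49: 3-byte form → E0 BD 89.
U+1F3E0: 4-byte form → F0 9F 8F A0.
U+25AF: 3-byte form → E2 96 AF.
U+5BBA: 3-byte form → E5 AE BA.
U+1F624: 4-byte form → F0 9F 98 A4.
U+D7688: 4-byte form → F3 97 9A 88.
U+1F68E: 4-byte form → F0 9F 9A 8E.
Concatenated (28 bytes): EA A8 A8 E0 BD 89 F0 9F 8F A0 E2 96 AF E5 AE BA F0 9F 98 A4 F3 97 9A 88 F0 9F 9A 8E.

EA A8 A8 E0 BD 89 F0 9F 8F A0 E2 96 AF E5 AE BA F0 9F 98 A4 F3 97 9A 88 F0 9F 9A 8E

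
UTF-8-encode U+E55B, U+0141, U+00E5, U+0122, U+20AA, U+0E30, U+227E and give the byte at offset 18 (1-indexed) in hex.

0xBE

1-indexed offset 18 is 0-indexed offset 17.
U+E55B → 3-byte form EE 95 9B at offsets 0–2.
U+0141 → 2-byte form C5 81 at offsets 3–4.
U+00E5 → 2-byte form C3 A5 at offsets 5–6.
U+0122 → 2-byte form C4 A2 at offsets 7–8.
U+20AA → 3-byte form E2 82 AA at offsets 9–11.
U+0E30 → 3-byte form E0 B8 B0 at offsets 12–14.
U+227E → 3-byte form E2 89 BE at offsets 15–17.
Offset 17 falls in char 7's range; it's byte 3 of E2 89 BE = 0xBE.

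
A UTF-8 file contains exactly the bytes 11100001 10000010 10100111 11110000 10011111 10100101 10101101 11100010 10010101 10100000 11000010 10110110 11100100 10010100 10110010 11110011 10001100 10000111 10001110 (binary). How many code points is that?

Byte at offset 0: 0xE1 = 11100001 → 3-byte char (#1). Advance 3.
Byte at offset 3: 0xF0 = 11110000 → 4-byte char (#2). Advance 4.
Byte at offset 7: 0xE2 = 11100010 → 3-byte char (#3). Advance 3.
Byte at offset 10: 0xC2 = 11000010 → 2-byte char (#4). Advance 2.
Byte at offset 12: 0xE4 = 11100100 → 3-byte char (#5). Advance 3.
Byte at offset 15: 0xF3 = 11110011 → 4-byte char (#6). Advance 4.
Reached end at offset 19 after 6 code points.

6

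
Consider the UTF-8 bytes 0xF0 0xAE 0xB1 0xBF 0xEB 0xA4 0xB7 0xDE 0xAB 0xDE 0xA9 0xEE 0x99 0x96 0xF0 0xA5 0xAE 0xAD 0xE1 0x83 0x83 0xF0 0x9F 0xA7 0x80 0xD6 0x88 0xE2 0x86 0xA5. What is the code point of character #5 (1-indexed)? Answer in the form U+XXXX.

Offset 0: leading byte 0xF0 = 11110000 → 4-byte char #1 = F0 AE B1 BF.
Offset 4: leading byte 0xEB = 11101011 → 3-byte char #2 = EB A4 B7.
Offset 7: leading byte 0xDE = 11011110 → 2-byte char #3 = DE AB.
Offset 9: leading byte 0xDE = 11011110 → 2-byte char #4 = DE A9.
Offset 11: leading byte 0xEE = 11101110 → 3-byte char #5 = EE 99 96.
Leading byte 0xEE = 11101110 matches 1110xxxx → 3-byte sequence.
Byte 1: 0xEE = 11101110, payload 1110 (4 bits).
Byte 2: 0x99 = 10011001 (10xxxxxx ✓), payload 011001.
Byte 3: 0x96 = 10010110 (10xxxxxx ✓), payload 010110.
Concatenate: 1110011001010110 = 0xE656 (16 bits → U+E656).

U+E656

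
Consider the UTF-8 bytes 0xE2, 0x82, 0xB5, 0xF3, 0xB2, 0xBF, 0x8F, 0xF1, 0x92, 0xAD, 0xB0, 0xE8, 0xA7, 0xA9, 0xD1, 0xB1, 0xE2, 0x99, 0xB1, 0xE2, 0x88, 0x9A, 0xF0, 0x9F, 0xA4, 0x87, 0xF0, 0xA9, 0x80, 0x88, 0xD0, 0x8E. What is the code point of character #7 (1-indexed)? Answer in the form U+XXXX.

Offset 0: leading byte 0xE2 = 11100010 → 3-byte char #1 = E2 82 B5.
Offset 3: leading byte 0xF3 = 11110011 → 4-byte char #2 = F3 B2 BF 8F.
Offset 7: leading byte 0xF1 = 11110001 → 4-byte char #3 = F1 92 AD B0.
Offset 11: leading byte 0xE8 = 11101000 → 3-byte char #4 = E8 A7 A9.
Offset 14: leading byte 0xD1 = 11010001 → 2-byte char #5 = D1 B1.
Offset 16: leading byte 0xE2 = 11100010 → 3-byte char #6 = E2 99 B1.
Offset 19: leading byte 0xE2 = 11100010 → 3-byte char #7 = E2 88 9A.
Leading byte 0xE2 = 11100010 matches 1110xxxx → 3-byte sequence.
Byte 1: 0xE2 = 11100010, payload 0010 (4 bits).
Byte 2: 0x88 = 10001000 (10xxxxxx ✓), payload 001000.
Byte 3: 0x9A = 10011010 (10xxxxxx ✓), payload 011010.
Concatenate: 0010001000011010 = 0x221A (16 bits → U+221A).

U+221A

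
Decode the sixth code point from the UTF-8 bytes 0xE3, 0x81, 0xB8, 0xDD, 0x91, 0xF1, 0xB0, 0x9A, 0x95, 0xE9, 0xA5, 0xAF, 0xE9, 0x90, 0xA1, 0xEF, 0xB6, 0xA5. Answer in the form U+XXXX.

Offset 0: leading byte 0xE3 = 11100011 → 3-byte char #1 = E3 81 B8.
Offset 3: leading byte 0xDD = 11011101 → 2-byte char #2 = DD 91.
Offset 5: leading byte 0xF1 = 11110001 → 4-byte char #3 = F1 B0 9A 95.
Offset 9: leading byte 0xE9 = 11101001 → 3-byte char #4 = E9 A5 AF.
Offset 12: leading byte 0xE9 = 11101001 → 3-byte char #5 = E9 90 A1.
Offset 15: leading byte 0xEF = 11101111 → 3-byte char #6 = EF B6 A5.
Leading byte 0xEF = 11101111 matches 1110xxxx → 3-byte sequence.
Byte 1: 0xEF = 11101111, payload 1111 (4 bits).
Byte 2: 0xB6 = 10110110 (10xxxxxx ✓), payload 110110.
Byte 3: 0xA5 = 10100101 (10xxxxxx ✓), payload 100101.
Concatenate: 1111110110100101 = 0xFDA5 (16 bits → U+FDA5).

U+FDA5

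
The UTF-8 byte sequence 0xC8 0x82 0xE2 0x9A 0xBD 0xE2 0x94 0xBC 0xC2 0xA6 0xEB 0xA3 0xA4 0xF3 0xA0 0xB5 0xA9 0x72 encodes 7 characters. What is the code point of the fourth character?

Offset 0: leading byte 0xC8 = 11001000 → 2-byte char #1 = C8 82.
Offset 2: leading byte 0xE2 = 11100010 → 3-byte char #2 = E2 9A BD.
Offset 5: leading byte 0xE2 = 11100010 → 3-byte char #3 = E2 94 BC.
Offset 8: leading byte 0xC2 = 11000010 → 2-byte char #4 = C2 A6.
Leading byte 0xC2 = 11000010 matches 110xxxxx → 2-byte sequence.
Byte 1: 0xC2 = 11000010, payload 00010 (5 bits).
Byte 2: 0xA6 = 10100110 (10xxxxxx ✓), payload 100110.
Concatenate: 00010100110 = 0xA6 (11 bits → U+00A6).

U+00A6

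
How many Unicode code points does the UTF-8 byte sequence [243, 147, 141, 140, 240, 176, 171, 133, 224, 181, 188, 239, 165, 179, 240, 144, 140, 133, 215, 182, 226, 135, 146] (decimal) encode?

Byte at offset 0: 0xF3 = 11110011 → 4-byte char (#1). Advance 4.
Byte at offset 4: 0xF0 = 11110000 → 4-byte char (#2). Advance 4.
Byte at offset 8: 0xE0 = 11100000 → 3-byte char (#3). Advance 3.
Byte at offset 11: 0xEF = 11101111 → 3-byte char (#4). Advance 3.
Byte at offset 14: 0xF0 = 11110000 → 4-byte char (#5). Advance 4.
Byte at offset 18: 0xD7 = 11010111 → 2-byte char (#6). Advance 2.
Byte at offset 20: 0xE2 = 11100010 → 3-byte char (#7). Advance 3.
Reached end at offset 23 after 7 code points.

7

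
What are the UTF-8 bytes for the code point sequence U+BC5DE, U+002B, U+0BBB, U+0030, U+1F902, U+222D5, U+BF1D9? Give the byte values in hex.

F2 BC 97 9E 2B E0 AE BB 30 F0 9F A4 82 F0 A2 8B 95 F2 BF 87 99

U+BC5DE: 4-byte form → F2 BC 97 9E.
U+002B: 1-byte form → 2B.
U+0BBB: 3-byte form → E0 AE BB.
U+0030: 1-byte form → 30.
U+1F902: 4-byte form → F0 9F A4 82.
U+222D5: 4-byte form → F0 A2 8B 95.
U+BF1D9: 4-byte form → F2 BF 87 99.
Concatenated (21 bytes): F2 BC 97 9E 2B E0 AE BB 30 F0 9F A4 82 F0 A2 8B 95 F2 BF 87 99.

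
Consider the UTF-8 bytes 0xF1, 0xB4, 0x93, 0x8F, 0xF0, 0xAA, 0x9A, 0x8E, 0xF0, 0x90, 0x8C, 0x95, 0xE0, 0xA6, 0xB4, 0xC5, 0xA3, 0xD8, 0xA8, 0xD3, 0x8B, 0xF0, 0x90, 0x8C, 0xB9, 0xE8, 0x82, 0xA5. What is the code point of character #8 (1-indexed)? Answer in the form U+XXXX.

Offset 0: leading byte 0xF1 = 11110001 → 4-byte char #1 = F1 B4 93 8F.
Offset 4: leading byte 0xF0 = 11110000 → 4-byte char #2 = F0 AA 9A 8E.
Offset 8: leading byte 0xF0 = 11110000 → 4-byte char #3 = F0 90 8C 95.
Offset 12: leading byte 0xE0 = 11100000 → 3-byte char #4 = E0 A6 B4.
Offset 15: leading byte 0xC5 = 11000101 → 2-byte char #5 = C5 A3.
Offset 17: leading byte 0xD8 = 11011000 → 2-byte char #6 = D8 A8.
Offset 19: leading byte 0xD3 = 11010011 → 2-byte char #7 = D3 8B.
Offset 21: leading byte 0xF0 = 11110000 → 4-byte char #8 = F0 90 8C B9.
Leading byte 0xF0 = 11110000 matches 11110xxx → 4-byte sequence.
Byte 1: 0xF0 = 11110000, payload 000 (3 bits).
Byte 2: 0x90 = 10010000 (10xxxxxx ✓), payload 010000.
Byte 3: 0x8C = 10001100 (10xxxxxx ✓), payload 001100.
Byte 4: 0xB9 = 10111001 (10xxxxxx ✓), payload 111001.
Concatenate: 000010000001100111001 = 0x10339 (21 bits → U+10339).

U+10339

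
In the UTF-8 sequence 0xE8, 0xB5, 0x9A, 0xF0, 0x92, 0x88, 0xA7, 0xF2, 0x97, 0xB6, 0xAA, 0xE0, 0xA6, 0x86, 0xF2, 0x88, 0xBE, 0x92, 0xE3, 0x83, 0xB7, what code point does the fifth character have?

U+88F92

Offset 0: leading byte 0xE8 = 11101000 → 3-byte char #1 = E8 B5 9A.
Offset 3: leading byte 0xF0 = 11110000 → 4-byte char #2 = F0 92 88 A7.
Offset 7: leading byte 0xF2 = 11110010 → 4-byte char #3 = F2 97 B6 AA.
Offset 11: leading byte 0xE0 = 11100000 → 3-byte char #4 = E0 A6 86.
Offset 14: leading byte 0xF2 = 11110010 → 4-byte char #5 = F2 88 BE 92.
Leading byte 0xF2 = 11110010 matches 11110xxx → 4-byte sequence.
Byte 1: 0xF2 = 11110010, payload 010 (3 bits).
Byte 2: 0x88 = 10001000 (10xxxxxx ✓), payload 001000.
Byte 3: 0xBE = 10111110 (10xxxxxx ✓), payload 111110.
Byte 4: 0x92 = 10010010 (10xxxxxx ✓), payload 010010.
Concatenate: 010001000111110010010 = 0x88F92 (21 bits → U+88F92).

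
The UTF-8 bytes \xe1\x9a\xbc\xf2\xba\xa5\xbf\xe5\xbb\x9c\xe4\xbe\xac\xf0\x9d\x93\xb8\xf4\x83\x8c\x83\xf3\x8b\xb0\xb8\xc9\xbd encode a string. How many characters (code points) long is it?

Byte at offset 0: 0xE1 = 11100001 → 3-byte char (#1). Advance 3.
Byte at offset 3: 0xF2 = 11110010 → 4-byte char (#2). Advance 4.
Byte at offset 7: 0xE5 = 11100101 → 3-byte char (#3). Advance 3.
Byte at offset 10: 0xE4 = 11100100 → 3-byte char (#4). Advance 3.
Byte at offset 13: 0xF0 = 11110000 → 4-byte char (#5). Advance 4.
Byte at offset 17: 0xF4 = 11110100 → 4-byte char (#6). Advance 4.
Byte at offset 21: 0xF3 = 11110011 → 4-byte char (#7). Advance 4.
Byte at offset 25: 0xC9 = 11001001 → 2-byte char (#8). Advance 2.
Reached end at offset 27 after 8 code points.

8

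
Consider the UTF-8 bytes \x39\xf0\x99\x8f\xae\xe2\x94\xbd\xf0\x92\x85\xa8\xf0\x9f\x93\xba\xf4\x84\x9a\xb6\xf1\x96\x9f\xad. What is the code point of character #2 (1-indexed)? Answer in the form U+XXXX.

U+193EE

Offset 0: leading byte 0x39 = 00111001 → 1-byte char #1 = 39.
Offset 1: leading byte 0xF0 = 11110000 → 4-byte char #2 = F0 99 8F AE.
Leading byte 0xF0 = 11110000 matches 11110xxx → 4-byte sequence.
Byte 1: 0xF0 = 11110000, payload 000 (3 bits).
Byte 2: 0x99 = 10011001 (10xxxxxx ✓), payload 011001.
Byte 3: 0x8F = 10001111 (10xxxxxx ✓), payload 001111.
Byte 4: 0xAE = 10101110 (10xxxxxx ✓), payload 101110.
Concatenate: 000011001001111101110 = 0x193EE (21 bits → U+193EE).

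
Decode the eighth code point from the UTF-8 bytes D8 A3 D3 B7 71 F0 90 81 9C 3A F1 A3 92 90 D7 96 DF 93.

U+07D3

Offset 0: leading byte 0xD8 = 11011000 → 2-byte char #1 = D8 A3.
Offset 2: leading byte 0xD3 = 11010011 → 2-byte char #2 = D3 B7.
Offset 4: leading byte 0x71 = 01110001 → 1-byte char #3 = 71.
Offset 5: leading byte 0xF0 = 11110000 → 4-byte char #4 = F0 90 81 9C.
Offset 9: leading byte 0x3A = 00111010 → 1-byte char #5 = 3A.
Offset 10: leading byte 0xF1 = 11110001 → 4-byte char #6 = F1 A3 92 90.
Offset 14: leading byte 0xD7 = 11010111 → 2-byte char #7 = D7 96.
Offset 16: leading byte 0xDF = 11011111 → 2-byte char #8 = DF 93.
Leading byte 0xDF = 11011111 matches 110xxxxx → 2-byte sequence.
Byte 1: 0xDF = 11011111, payload 11111 (5 bits).
Byte 2: 0x93 = 10010011 (10xxxxxx ✓), payload 010011.
Concatenate: 11111010011 = 0x7D3 (11 bits → U+07D3).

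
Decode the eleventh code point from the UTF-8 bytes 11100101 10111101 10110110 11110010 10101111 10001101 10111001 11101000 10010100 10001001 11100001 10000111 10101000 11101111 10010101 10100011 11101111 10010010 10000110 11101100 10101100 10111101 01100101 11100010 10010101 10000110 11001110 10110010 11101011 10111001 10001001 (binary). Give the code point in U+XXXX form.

Offset 0: leading byte 0xE5 = 11100101 → 3-byte char #1 = E5 BD B6.
Offset 3: leading byte 0xF2 = 11110010 → 4-byte char #2 = F2 AF 8D B9.
Offset 7: leading byte 0xE8 = 11101000 → 3-byte char #3 = E8 94 89.
Offset 10: leading byte 0xE1 = 11100001 → 3-byte char #4 = E1 87 A8.
Offset 13: leading byte 0xEF = 11101111 → 3-byte char #5 = EF 95 A3.
Offset 16: leading byte 0xEF = 11101111 → 3-byte char #6 = EF 92 86.
Offset 19: leading byte 0xEC = 11101100 → 3-byte char #7 = EC AC BD.
Offset 22: leading byte 0x65 = 01100101 → 1-byte char #8 = 65.
Offset 23: leading byte 0xE2 = 11100010 → 3-byte char #9 = E2 95 86.
Offset 26: leading byte 0xCE = 11001110 → 2-byte char #10 = CE B2.
Offset 28: leading byte 0xEB = 11101011 → 3-byte char #11 = EB B9 89.
Leading byte 0xEB = 11101011 matches 1110xxxx → 3-byte sequence.
Byte 1: 0xEB = 11101011, payload 1011 (4 bits).
Byte 2: 0xB9 = 10111001 (10xxxxxx ✓), payload 111001.
Byte 3: 0x89 = 10001001 (10xxxxxx ✓), payload 001001.
Concatenate: 1011111001001001 = 0xBE49 (16 bits → U+BE49).

U+BE49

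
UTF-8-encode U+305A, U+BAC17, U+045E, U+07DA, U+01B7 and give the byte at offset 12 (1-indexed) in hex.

0xC6

1-indexed offset 12 is 0-indexed offset 11.
U+305A → 3-byte form E3 81 9A at offsets 0–2.
U+BAC17 → 4-byte form F2 BA B0 97 at offsets 3–6.
U+045E → 2-byte form D1 9E at offsets 7–8.
U+07DA → 2-byte form DF 9A at offsets 9–10.
U+01B7 → 2-byte form C6 B7 at offsets 11–12.
Offset 11 falls in char 5's range; it's byte 1 of C6 B7 = 0xC6.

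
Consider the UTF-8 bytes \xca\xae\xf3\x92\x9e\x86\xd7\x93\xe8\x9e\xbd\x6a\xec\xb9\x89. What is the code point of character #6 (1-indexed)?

U+CE49

Offset 0: leading byte 0xCA = 11001010 → 2-byte char #1 = CA AE.
Offset 2: leading byte 0xF3 = 11110011 → 4-byte char #2 = F3 92 9E 86.
Offset 6: leading byte 0xD7 = 11010111 → 2-byte char #3 = D7 93.
Offset 8: leading byte 0xE8 = 11101000 → 3-byte char #4 = E8 9E BD.
Offset 11: leading byte 0x6A = 01101010 → 1-byte char #5 = 6A.
Offset 12: leading byte 0xEC = 11101100 → 3-byte char #6 = EC B9 89.
Leading byte 0xEC = 11101100 matches 1110xxxx → 3-byte sequence.
Byte 1: 0xEC = 11101100, payload 1100 (4 bits).
Byte 2: 0xB9 = 10111001 (10xxxxxx ✓), payload 111001.
Byte 3: 0x89 = 10001001 (10xxxxxx ✓), payload 001001.
Concatenate: 1100111001001001 = 0xCE49 (16 bits → U+CE49).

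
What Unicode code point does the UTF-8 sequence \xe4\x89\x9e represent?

Leading byte 0xE4 = 11100100 matches 1110xxxx → 3-byte sequence.
Byte 1: 0xE4 = 11100100, payload 0100 (4 bits).
Byte 2: 0x89 = 10001001 (10xxxxxx ✓), payload 001001.
Byte 3: 0x9E = 10011110 (10xxxxxx ✓), payload 011110.
Concatenate: 0100001001011110 = 0x425E (16 bits → U+425E).

U+425E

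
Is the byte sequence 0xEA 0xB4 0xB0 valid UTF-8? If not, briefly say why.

valid

Leading byte 0xEA = 11101010 → 3-byte form.
Continuation bytes 0xB4=10110100, 0xB0=10110000 all match 10xxxxxx.
Decoded value 0xAD30 is ≥ 0x800 (shortest form) and not a surrogate.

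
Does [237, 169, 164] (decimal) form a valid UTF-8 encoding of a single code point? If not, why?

invalid (encodes a surrogate (U+D800–U+DFFF))

Structurally a 3-byte sequence; payload = 0xDA64.
But 0xDA64 is in U+D800–U+DFFF, the surrogate range. Surrogates are not Unicode scalar values and are forbidden in UTF-8.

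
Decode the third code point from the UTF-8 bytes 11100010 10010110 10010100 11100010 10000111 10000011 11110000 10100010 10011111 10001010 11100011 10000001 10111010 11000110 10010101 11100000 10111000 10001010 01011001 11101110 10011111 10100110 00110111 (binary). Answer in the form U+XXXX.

Offset 0: leading byte 0xE2 = 11100010 → 3-byte char #1 = E2 96 94.
Offset 3: leading byte 0xE2 = 11100010 → 3-byte char #2 = E2 87 83.
Offset 6: leading byte 0xF0 = 11110000 → 4-byte char #3 = F0 A2 9F 8A.
Leading byte 0xF0 = 11110000 matches 11110xxx → 4-byte sequence.
Byte 1: 0xF0 = 11110000, payload 000 (3 bits).
Byte 2: 0xA2 = 10100010 (10xxxxxx ✓), payload 100010.
Byte 3: 0x9F = 10011111 (10xxxxxx ✓), payload 011111.
Byte 4: 0x8A = 10001010 (10xxxxxx ✓), payload 001010.
Concatenate: 000100010011111001010 = 0x227CA (21 bits → U+227CA).

U+227CA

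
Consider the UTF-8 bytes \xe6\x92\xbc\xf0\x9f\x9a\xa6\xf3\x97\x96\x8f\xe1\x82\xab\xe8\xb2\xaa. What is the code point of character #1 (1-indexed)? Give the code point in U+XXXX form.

U+64BC

Offset 0: leading byte 0xE6 = 11100110 → 3-byte char #1 = E6 92 BC.
Leading byte 0xE6 = 11100110 matches 1110xxxx → 3-byte sequence.
Byte 1: 0xE6 = 11100110, payload 0110 (4 bits).
Byte 2: 0x92 = 10010010 (10xxxxxx ✓), payload 010010.
Byte 3: 0xBC = 10111100 (10xxxxxx ✓), payload 111100.
Concatenate: 0110010010111100 = 0x64BC (16 bits → U+64BC).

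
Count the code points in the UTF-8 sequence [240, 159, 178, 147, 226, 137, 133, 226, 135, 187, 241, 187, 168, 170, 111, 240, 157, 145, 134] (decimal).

Byte at offset 0: 0xF0 = 11110000 → 4-byte char (#1). Advance 4.
Byte at offset 4: 0xE2 = 11100010 → 3-byte char (#2). Advance 3.
Byte at offset 7: 0xE2 = 11100010 → 3-byte char (#3). Advance 3.
Byte at offset 10: 0xF1 = 11110001 → 4-byte char (#4). Advance 4.
Byte at offset 14: 0x6F = 01101111 → 1-byte char (#5). Advance 1.
Byte at offset 15: 0xF0 = 11110000 → 4-byte char (#6). Advance 4.
Reached end at offset 19 after 6 code points.

6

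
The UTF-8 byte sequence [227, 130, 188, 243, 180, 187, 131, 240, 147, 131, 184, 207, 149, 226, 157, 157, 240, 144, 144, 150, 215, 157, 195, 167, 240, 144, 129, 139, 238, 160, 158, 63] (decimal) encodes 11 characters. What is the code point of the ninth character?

Offset 0: leading byte 0xE3 = 11100011 → 3-byte char #1 = E3 82 BC.
Offset 3: leading byte 0xF3 = 11110011 → 4-byte char #2 = F3 B4 BB 83.
Offset 7: leading byte 0xF0 = 11110000 → 4-byte char #3 = F0 93 83 B8.
Offset 11: leading byte 0xCF = 11001111 → 2-byte char #4 = CF 95.
Offset 13: leading byte 0xE2 = 11100010 → 3-byte char #5 = E2 9D 9D.
Offset 16: leading byte 0xF0 = 11110000 → 4-byte char #6 = F0 90 90 96.
Offset 20: leading byte 0xD7 = 11010111 → 2-byte char #7 = D7 9D.
Offset 22: leading byte 0xC3 = 11000011 → 2-byte char #8 = C3 A7.
Offset 24: leading byte 0xF0 = 11110000 → 4-byte char #9 = F0 90 81 8B.
Leading byte 0xF0 = 11110000 matches 11110xxx → 4-byte sequence.
Byte 1: 0xF0 = 11110000, payload 000 (3 bits).
Byte 2: 0x90 = 10010000 (10xxxxxx ✓), payload 010000.
Byte 3: 0x81 = 10000001 (10xxxxxx ✓), payload 000001.
Byte 4: 0x8B = 10001011 (10xxxxxx ✓), payload 001011.
Concatenate: 000010000000001001011 = 0x1004B (21 bits → U+1004B).

U+1004B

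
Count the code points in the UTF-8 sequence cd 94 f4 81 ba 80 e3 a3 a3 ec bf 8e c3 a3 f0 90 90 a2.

Byte at offset 0: 0xCD = 11001101 → 2-byte char (#1). Advance 2.
Byte at offset 2: 0xF4 = 11110100 → 4-byte char (#2). Advance 4.
Byte at offset 6: 0xE3 = 11100011 → 3-byte char (#3). Advance 3.
Byte at offset 9: 0xEC = 11101100 → 3-byte char (#4). Advance 3.
Byte at offset 12: 0xC3 = 11000011 → 2-byte char (#5). Advance 2.
Byte at offset 14: 0xF0 = 11110000 → 4-byte char (#6). Advance 4.
Reached end at offset 18 after 6 code points.

6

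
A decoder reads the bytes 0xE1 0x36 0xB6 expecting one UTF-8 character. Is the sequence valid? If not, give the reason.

invalid (non-continuation byte where continuation expected)

Leading byte 0xE1 = 11100001 → 3-byte form.
Byte 2 is 0x36 = 00110110, which is not 10xxxxxx — expected a continuation byte.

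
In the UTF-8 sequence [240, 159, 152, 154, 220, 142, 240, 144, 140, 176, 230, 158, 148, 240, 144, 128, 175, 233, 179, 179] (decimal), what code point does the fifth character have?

Offset 0: leading byte 0xF0 = 11110000 → 4-byte char #1 = F0 9F 98 9A.
Offset 4: leading byte 0xDC = 11011100 → 2-byte char #2 = DC 8E.
Offset 6: leading byte 0xF0 = 11110000 → 4-byte char #3 = F0 90 8C B0.
Offset 10: leading byte 0xE6 = 11100110 → 3-byte char #4 = E6 9E 94.
Offset 13: leading byte 0xF0 = 11110000 → 4-byte char #5 = F0 90 80 AF.
Leading byte 0xF0 = 11110000 matches 11110xxx → 4-byte sequence.
Byte 1: 0xF0 = 11110000, payload 000 (3 bits).
Byte 2: 0x90 = 10010000 (10xxxxxx ✓), payload 010000.
Byte 3: 0x80 = 10000000 (10xxxxxx ✓), payload 000000.
Byte 4: 0xAF = 10101111 (10xxxxxx ✓), payload 101111.
Concatenate: 000010000000000101111 = 0x1002F (21 bits → U+1002F).

U+1002F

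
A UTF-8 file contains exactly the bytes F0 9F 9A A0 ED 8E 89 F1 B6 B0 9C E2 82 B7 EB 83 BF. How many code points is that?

5

Byte at offset 0: 0xF0 = 11110000 → 4-byte char (#1). Advance 4.
Byte at offset 4: 0xED = 11101101 → 3-byte char (#2). Advance 3.
Byte at offset 7: 0xF1 = 11110001 → 4-byte char (#3). Advance 4.
Byte at offset 11: 0xE2 = 11100010 → 3-byte char (#4). Advance 3.
Byte at offset 14: 0xEB = 11101011 → 3-byte char (#5). Advance 3.
Reached end at offset 17 after 5 code points.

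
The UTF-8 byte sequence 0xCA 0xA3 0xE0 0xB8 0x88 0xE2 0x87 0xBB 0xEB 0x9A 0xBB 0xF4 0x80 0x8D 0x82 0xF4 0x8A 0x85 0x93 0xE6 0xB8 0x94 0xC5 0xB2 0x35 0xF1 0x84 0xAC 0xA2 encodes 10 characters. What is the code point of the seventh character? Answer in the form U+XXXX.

U+6E14

Offset 0: leading byte 0xCA = 11001010 → 2-byte char #1 = CA A3.
Offset 2: leading byte 0xE0 = 11100000 → 3-byte char #2 = E0 B8 88.
Offset 5: leading byte 0xE2 = 11100010 → 3-byte char #3 = E2 87 BB.
Offset 8: leading byte 0xEB = 11101011 → 3-byte char #4 = EB 9A BB.
Offset 11: leading byte 0xF4 = 11110100 → 4-byte char #5 = F4 80 8D 82.
Offset 15: leading byte 0xF4 = 11110100 → 4-byte char #6 = F4 8A 85 93.
Offset 19: leading byte 0xE6 = 11100110 → 3-byte char #7 = E6 B8 94.
Leading byte 0xE6 = 11100110 matches 1110xxxx → 3-byte sequence.
Byte 1: 0xE6 = 11100110, payload 0110 (4 bits).
Byte 2: 0xB8 = 10111000 (10xxxxxx ✓), payload 111000.
Byte 3: 0x94 = 10010100 (10xxxxxx ✓), payload 010100.
Concatenate: 0110111000010100 = 0x6E14 (16 bits → U+6E14).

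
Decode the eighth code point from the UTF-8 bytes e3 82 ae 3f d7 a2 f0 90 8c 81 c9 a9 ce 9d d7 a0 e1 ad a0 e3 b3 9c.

U+1B60

Offset 0: leading byte 0xE3 = 11100011 → 3-byte char #1 = E3 82 AE.
Offset 3: leading byte 0x3F = 00111111 → 1-byte char #2 = 3F.
Offset 4: leading byte 0xD7 = 11010111 → 2-byte char #3 = D7 A2.
Offset 6: leading byte 0xF0 = 11110000 → 4-byte char #4 = F0 90 8C 81.
Offset 10: leading byte 0xC9 = 11001001 → 2-byte char #5 = C9 A9.
Offset 12: leading byte 0xCE = 11001110 → 2-byte char #6 = CE 9D.
Offset 14: leading byte 0xD7 = 11010111 → 2-byte char #7 = D7 A0.
Offset 16: leading byte 0xE1 = 11100001 → 3-byte char #8 = E1 AD A0.
Leading byte 0xE1 = 11100001 matches 1110xxxx → 3-byte sequence.
Byte 1: 0xE1 = 11100001, payload 0001 (4 bits).
Byte 2: 0xAD = 10101101 (10xxxxxx ✓), payload 101101.
Byte 3: 0xA0 = 10100000 (10xxxxxx ✓), payload 100000.
Concatenate: 0001101101100000 = 0x1B60 (16 bits → U+1B60).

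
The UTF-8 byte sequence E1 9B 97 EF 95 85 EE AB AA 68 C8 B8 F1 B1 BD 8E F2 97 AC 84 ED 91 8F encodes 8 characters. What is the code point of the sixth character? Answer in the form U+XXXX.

Offset 0: leading byte 0xE1 = 11100001 → 3-byte char #1 = E1 9B 97.
Offset 3: leading byte 0xEF = 11101111 → 3-byte char #2 = EF 95 85.
Offset 6: leading byte 0xEE = 11101110 → 3-byte char #3 = EE AB AA.
Offset 9: leading byte 0x68 = 01101000 → 1-byte char #4 = 68.
Offset 10: leading byte 0xC8 = 11001000 → 2-byte char #5 = C8 B8.
Offset 12: leading byte 0xF1 = 11110001 → 4-byte char #6 = F1 B1 BD 8E.
Leading byte 0xF1 = 11110001 matches 11110xxx → 4-byte sequence.
Byte 1: 0xF1 = 11110001, payload 001 (3 bits).
Byte 2: 0xB1 = 10110001 (10xxxxxx ✓), payload 110001.
Byte 3: 0xBD = 10111101 (10xxxxxx ✓), payload 111101.
Byte 4: 0x8E = 10001110 (10xxxxxx ✓), payload 001110.
Concatenate: 001110001111101001110 = 0x71F4E (21 bits → U+71F4E).

U+71F4E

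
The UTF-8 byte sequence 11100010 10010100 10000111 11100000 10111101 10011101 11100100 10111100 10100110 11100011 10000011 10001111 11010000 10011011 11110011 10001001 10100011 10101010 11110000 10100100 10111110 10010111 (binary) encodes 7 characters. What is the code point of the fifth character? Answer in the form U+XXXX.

U+041B

Offset 0: leading byte 0xE2 = 11100010 → 3-byte char #1 = E2 94 87.
Offset 3: leading byte 0xE0 = 11100000 → 3-byte char #2 = E0 BD 9D.
Offset 6: leading byte 0xE4 = 11100100 → 3-byte char #3 = E4 BC A6.
Offset 9: leading byte 0xE3 = 11100011 → 3-byte char #4 = E3 83 8F.
Offset 12: leading byte 0xD0 = 11010000 → 2-byte char #5 = D0 9B.
Leading byte 0xD0 = 11010000 matches 110xxxxx → 2-byte sequence.
Byte 1: 0xD0 = 11010000, payload 10000 (5 bits).
Byte 2: 0x9B = 10011011 (10xxxxxx ✓), payload 011011.
Concatenate: 10000011011 = 0x41B (11 bits → U+041B).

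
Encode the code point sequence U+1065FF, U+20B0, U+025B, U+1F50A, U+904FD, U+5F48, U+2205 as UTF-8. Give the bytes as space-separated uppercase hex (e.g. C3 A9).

U+1065FF: 4-byte form → F4 86 97 BF.
U+20B0: 3-byte form → E2 82 B0.
U+025B: 2-byte form → C9 9B.
U+1F50A: 4-byte form → F0 9F 94 8A.
U+904FD: 4-byte form → F2 90 93 BD.
U+5F48: 3-byte form → E5 BD 88.
U+2205: 3-byte form → E2 88 85.
Concatenated (23 bytes): F4 86 97 BF E2 82 B0 C9 9B F0 9F 94 8A F2 90 93 BD E5 BD 88 E2 88 85.

F4 86 97 BF E2 82 B0 C9 9B F0 9F 94 8A F2 90 93 BD E5 BD 88 E2 88 85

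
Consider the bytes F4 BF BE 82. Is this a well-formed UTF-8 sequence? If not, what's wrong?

invalid (encodes a value above U+10FFFF)

Leading byte 0xF4 = 11110100 → 4-byte form.
Payload = 0x13FF82, which exceeds U+10FFFF, the maximum Unicode code point. (Leading bytes F5–FF, or F4 followed by ≥ 0x90, are invalid.)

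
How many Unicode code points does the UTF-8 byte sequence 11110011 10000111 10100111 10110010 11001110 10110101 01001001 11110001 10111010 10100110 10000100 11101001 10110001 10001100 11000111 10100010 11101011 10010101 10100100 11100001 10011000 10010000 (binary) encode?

Byte at offset 0: 0xF3 = 11110011 → 4-byte char (#1). Advance 4.
Byte at offset 4: 0xCE = 11001110 → 2-byte char (#2). Advance 2.
Byte at offset 6: 0x49 = 01001001 → 1-byte char (#3). Advance 1.
Byte at offset 7: 0xF1 = 11110001 → 4-byte char (#4). Advance 4.
Byte at offset 11: 0xE9 = 11101001 → 3-byte char (#5). Advance 3.
Byte at offset 14: 0xC7 = 11000111 → 2-byte char (#6). Advance 2.
Byte at offset 16: 0xEB = 11101011 → 3-byte char (#7). Advance 3.
Byte at offset 19: 0xE1 = 11100001 → 3-byte char (#8). Advance 3.
Reached end at offset 22 after 8 code points.

8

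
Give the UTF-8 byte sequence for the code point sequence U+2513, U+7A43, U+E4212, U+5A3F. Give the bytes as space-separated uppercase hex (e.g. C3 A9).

U+2513: 3-byte form → E2 94 93.
U+7A43: 3-byte form → E7 A9 83.
U+E4212: 4-byte form → F3 A4 88 92.
U+5A3F: 3-byte form → E5 A8 BF.
Concatenated (13 bytes): E2 94 93 E7 A9 83 F3 A4 88 92 E5 A8 BF.

E2 94 93 E7 A9 83 F3 A4 88 92 E5 A8 BF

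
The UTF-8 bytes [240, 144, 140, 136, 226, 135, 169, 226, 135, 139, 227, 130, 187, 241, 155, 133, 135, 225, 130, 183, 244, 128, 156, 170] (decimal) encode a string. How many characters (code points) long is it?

Byte at offset 0: 0xF0 = 11110000 → 4-byte char (#1). Advance 4.
Byte at offset 4: 0xE2 = 11100010 → 3-byte char (#2). Advance 3.
Byte at offset 7: 0xE2 = 11100010 → 3-byte char (#3). Advance 3.
Byte at offset 10: 0xE3 = 11100011 → 3-byte char (#4). Advance 3.
Byte at offset 13: 0xF1 = 11110001 → 4-byte char (#5). Advance 4.
Byte at offset 17: 0xE1 = 11100001 → 3-byte char (#6). Advance 3.
Byte at offset 20: 0xF4 = 11110100 → 4-byte char (#7). Advance 4.
Reached end at offset 24 after 7 code points.

7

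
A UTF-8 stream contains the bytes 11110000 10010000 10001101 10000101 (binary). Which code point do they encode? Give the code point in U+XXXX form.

Leading byte 0xF0 = 11110000 matches 11110xxx → 4-byte sequence.
Byte 1: 0xF0 = 11110000, payload 000 (3 bits).
Byte 2: 0x90 = 10010000 (10xxxxxx ✓), payload 010000.
Byte 3: 0x8D = 10001101 (10xxxxxx ✓), payload 001101.
Byte 4: 0x85 = 10000101 (10xxxxxx ✓), payload 000101.
Concatenate: 000010000001101000101 = 0x10345 (21 bits → U+10345).

U+10345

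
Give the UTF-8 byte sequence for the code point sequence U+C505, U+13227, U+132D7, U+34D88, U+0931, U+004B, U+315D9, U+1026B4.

EC 94 85 F0 93 88 A7 F0 93 8B 97 F0 B4 B6 88 E0 A4 B1 4B F0 B1 97 99 F4 82 9A B4

U+C505: 3-byte form → EC 94 85.
U+13227: 4-byte form → F0 93 88 A7.
U+132D7: 4-byte form → F0 93 8B 97.
U+34D88: 4-byte form → F0 B4 B6 88.
U+0931: 3-byte form → E0 A4 B1.
U+004B: 1-byte form → 4B.
U+315D9: 4-byte form → F0 B1 97 99.
U+1026B4: 4-byte form → F4 82 9A B4.
Concatenated (27 bytes): EC 94 85 F0 93 88 A7 F0 93 8B 97 F0 B4 B6 88 E0 A4 B1 4B F0 B1 97 99 F4 82 9A B4.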